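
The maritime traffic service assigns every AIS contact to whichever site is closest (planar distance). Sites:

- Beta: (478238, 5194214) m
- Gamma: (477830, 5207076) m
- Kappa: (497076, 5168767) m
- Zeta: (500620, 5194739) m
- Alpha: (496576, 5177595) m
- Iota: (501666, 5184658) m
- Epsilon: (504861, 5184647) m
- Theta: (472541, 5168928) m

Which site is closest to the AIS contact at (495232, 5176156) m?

Alpha

Squared distances to each site:
Beta: 614887400.000; Gamma: 1258876004.000; Kappa: 57997657.000; Zeta: 374358433.000; Alpha: 3877057.000; Iota: 113680360.000; Epsilon: 164814722.000; Theta: 567125465.000.
Minimum at Alpha.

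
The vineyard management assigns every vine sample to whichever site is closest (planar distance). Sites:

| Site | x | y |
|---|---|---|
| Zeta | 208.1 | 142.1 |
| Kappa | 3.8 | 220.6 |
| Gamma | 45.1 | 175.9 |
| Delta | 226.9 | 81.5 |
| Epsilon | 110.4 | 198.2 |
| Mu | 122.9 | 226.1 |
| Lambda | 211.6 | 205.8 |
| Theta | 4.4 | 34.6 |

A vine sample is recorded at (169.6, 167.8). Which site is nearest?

Zeta

Squared distances to each site:
Zeta: 2142.740; Kappa: 30277.480; Gamma: 15565.860; Delta: 10730.980; Epsilon: 4428.800; Mu: 5579.780; Lambda: 3208.000; Theta: 45033.280.
Minimum at Zeta.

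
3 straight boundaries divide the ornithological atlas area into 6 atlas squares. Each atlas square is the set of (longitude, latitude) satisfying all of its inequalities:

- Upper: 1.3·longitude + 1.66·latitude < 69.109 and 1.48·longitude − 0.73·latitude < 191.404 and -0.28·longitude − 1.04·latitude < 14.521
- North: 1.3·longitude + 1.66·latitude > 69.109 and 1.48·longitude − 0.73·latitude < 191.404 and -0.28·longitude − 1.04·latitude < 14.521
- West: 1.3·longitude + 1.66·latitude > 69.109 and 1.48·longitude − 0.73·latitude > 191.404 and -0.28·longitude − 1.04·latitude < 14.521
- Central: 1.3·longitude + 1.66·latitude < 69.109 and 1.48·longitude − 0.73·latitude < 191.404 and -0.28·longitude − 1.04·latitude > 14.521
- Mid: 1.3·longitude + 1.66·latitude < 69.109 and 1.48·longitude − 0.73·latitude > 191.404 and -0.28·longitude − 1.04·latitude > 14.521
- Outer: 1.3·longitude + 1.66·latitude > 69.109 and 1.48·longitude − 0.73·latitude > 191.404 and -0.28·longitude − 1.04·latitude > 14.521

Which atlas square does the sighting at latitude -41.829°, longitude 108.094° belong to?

1.3·108.094 + 1.66·-41.829 = 71.086, which is > 69.109
1.48·108.094 − 0.73·-41.829 = 190.514, which is < 191.404
-0.28·108.094 − 1.04·-41.829 = 13.236, which is < 14.521
This sign pattern matches North.

North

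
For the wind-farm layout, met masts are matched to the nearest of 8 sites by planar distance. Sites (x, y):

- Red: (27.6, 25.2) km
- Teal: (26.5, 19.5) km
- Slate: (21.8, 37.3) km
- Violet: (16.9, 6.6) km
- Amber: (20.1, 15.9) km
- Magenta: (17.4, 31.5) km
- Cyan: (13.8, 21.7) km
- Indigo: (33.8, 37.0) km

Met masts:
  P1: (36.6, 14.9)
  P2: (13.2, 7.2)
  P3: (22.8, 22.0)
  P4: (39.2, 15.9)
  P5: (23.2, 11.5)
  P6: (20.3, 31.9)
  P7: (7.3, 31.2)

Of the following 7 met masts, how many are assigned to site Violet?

P1 → Teal
P2 → Violet
P3 → Teal
P4 → Teal
P5 → Amber
P6 → Magenta
P7 → Magenta
1 of the 7 goes to Violet.

1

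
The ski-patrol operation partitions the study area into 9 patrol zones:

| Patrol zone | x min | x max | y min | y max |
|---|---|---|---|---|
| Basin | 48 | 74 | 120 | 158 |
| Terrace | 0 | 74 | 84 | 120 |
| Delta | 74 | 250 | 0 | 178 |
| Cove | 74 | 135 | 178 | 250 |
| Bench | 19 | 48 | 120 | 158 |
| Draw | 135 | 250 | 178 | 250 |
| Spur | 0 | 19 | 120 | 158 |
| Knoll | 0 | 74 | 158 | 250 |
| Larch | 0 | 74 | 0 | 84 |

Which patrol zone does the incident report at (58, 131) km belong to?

The point has x = 58 and y = 131.
Only Basin satisfies 48 ≤ x ≤ 74 and 120 ≤ y ≤ 158.

Basin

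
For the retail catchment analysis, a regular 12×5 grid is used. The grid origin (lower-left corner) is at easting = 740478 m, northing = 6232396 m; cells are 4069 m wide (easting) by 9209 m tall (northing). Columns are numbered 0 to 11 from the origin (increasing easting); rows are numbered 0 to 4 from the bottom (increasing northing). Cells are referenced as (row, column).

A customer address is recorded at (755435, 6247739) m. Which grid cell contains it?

Column index: ⌊(755435 − 740478) / 4069⌋ = ⌊3.676⌋ = 3
Row offset from origin: ⌊(6247739 − 6232396) / 9209⌋ = ⌊1.666⌋ = 1 → row 1

(1, 3)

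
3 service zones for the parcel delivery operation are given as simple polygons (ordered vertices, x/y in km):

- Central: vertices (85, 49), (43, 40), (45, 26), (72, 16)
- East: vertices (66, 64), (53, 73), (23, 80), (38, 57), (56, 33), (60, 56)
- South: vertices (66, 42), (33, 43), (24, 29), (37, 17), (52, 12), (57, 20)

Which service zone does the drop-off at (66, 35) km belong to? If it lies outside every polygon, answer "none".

Cast a ray rightward from (66, 35). For each polygon, the edges (by vertex number in listed order) whose endpoints lie on opposite sides of y = 35, where each meets that height, and whether that is right or left of the point:
Central: 2–3 at x≈43.7 (left), 4–1 at x≈79.5 (right) → 1 crossing.
East: 4–5 at x≈54.5 (left), 5–6 at x≈56.3 (left) → 0 crossings.
South: 2–3 at x≈27.9 (left), 6–1 at x≈63.1 (left) → 0 crossings.
Only Central has an odd count, so the point is inside Central.

Central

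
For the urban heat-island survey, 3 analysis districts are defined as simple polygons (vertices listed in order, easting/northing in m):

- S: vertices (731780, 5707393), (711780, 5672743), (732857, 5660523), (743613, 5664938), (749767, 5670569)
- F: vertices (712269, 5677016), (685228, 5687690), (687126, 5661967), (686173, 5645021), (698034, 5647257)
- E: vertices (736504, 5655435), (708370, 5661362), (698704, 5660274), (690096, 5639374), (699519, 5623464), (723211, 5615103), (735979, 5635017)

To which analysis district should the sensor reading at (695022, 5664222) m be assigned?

Cast a ray rightward from (695022, 5664222). For each polygon, the edges (by vertex number in listed order) whose endpoints lie on opposite sides of northing = 5664222, where each meets that height, and whether that is right or left of the point:
S: 2–3 at easting≈726477.0 (right), 3–4 at easting≈741868.7 (right) → 2 crossings.
F: 2–3 at easting≈686959.6 (left), 5–1 at easting≈706149.1 (right) → 1 crossing.
E: no edge straddles that height → 0 crossings.
Only F has an odd count, so the point is inside F.

F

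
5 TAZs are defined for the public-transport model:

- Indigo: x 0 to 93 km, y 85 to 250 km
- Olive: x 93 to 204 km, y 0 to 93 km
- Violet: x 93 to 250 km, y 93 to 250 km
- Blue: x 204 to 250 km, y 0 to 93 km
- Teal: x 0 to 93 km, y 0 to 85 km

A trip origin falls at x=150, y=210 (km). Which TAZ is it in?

Violet

The point has x = 150 and y = 210.
Only Violet satisfies 93 ≤ x ≤ 250 and 93 ≤ y ≤ 250.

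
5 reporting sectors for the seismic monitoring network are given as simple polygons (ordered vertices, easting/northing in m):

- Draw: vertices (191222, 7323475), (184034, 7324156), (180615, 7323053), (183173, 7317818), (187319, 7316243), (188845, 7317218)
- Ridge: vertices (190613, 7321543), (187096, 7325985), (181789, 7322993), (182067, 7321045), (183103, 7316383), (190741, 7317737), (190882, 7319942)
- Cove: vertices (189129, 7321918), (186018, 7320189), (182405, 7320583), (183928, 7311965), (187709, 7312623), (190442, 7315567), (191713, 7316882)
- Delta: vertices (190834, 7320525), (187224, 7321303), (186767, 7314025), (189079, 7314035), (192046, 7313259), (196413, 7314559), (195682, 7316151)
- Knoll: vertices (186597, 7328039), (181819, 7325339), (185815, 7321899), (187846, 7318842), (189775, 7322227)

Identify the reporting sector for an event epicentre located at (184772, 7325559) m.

Cast a ray rightward from (184772, 7325559). For each polygon, the edges (by vertex number in listed order) whose endpoints lie on opposite sides of northing = 7325559, where each meets that height, and whether that is right or left of the point:
Draw: no edge straddles that height → 0 crossings.
Ridge: 1–2 at easting≈187433.3 (right), 2–3 at easting≈186340.4 (right) → 2 crossings.
Cove: no edge straddles that height → 0 crossings.
Delta: no edge straddles that height → 0 crossings.
Knoll: 1–2 at easting≈182208.3 (left), 5–1 at easting≈187953.1 (right) → 1 crossing.
Only Knoll has an odd count, so the point is inside Knoll.

Knoll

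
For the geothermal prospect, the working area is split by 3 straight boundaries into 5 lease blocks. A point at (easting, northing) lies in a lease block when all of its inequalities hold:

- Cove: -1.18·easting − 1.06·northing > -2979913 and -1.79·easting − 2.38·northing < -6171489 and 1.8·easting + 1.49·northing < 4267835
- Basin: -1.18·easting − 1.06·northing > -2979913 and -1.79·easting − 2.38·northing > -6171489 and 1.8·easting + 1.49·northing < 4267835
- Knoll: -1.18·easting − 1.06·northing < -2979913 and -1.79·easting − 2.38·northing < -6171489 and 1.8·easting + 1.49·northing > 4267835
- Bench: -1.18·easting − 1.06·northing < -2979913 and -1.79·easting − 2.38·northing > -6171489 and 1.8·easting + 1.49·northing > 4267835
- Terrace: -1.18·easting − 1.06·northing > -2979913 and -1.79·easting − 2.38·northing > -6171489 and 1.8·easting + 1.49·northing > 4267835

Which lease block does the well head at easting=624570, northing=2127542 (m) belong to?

Knoll

-1.18·624570 − 1.06·2127542 = -2992187.120, which is < -2979913
-1.79·624570 − 2.38·2127542 = -6181530.260, which is < -6171489
1.8·624570 + 1.49·2127542 = 4294263.580, which is > 4267835
This sign pattern matches Knoll.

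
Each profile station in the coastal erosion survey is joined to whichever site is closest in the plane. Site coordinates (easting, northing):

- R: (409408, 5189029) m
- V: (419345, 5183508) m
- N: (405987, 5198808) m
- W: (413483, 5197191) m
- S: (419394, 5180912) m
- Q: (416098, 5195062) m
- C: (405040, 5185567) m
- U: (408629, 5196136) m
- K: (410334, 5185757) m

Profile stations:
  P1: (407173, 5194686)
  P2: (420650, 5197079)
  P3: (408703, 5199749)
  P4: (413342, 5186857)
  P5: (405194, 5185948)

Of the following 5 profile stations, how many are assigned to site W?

0

P1 → U
P2 → Q
P3 → N
P4 → K
P5 → C
0 of the 5 go to W.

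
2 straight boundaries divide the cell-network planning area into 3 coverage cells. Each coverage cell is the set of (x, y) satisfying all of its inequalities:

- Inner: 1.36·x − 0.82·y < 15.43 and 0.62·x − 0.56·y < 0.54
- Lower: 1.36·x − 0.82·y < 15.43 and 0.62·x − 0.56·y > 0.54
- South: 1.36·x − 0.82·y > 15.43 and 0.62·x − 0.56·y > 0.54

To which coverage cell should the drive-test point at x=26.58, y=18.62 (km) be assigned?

1.36·26.58 − 0.82·18.62 = 20.880, which is > 15.43
0.62·26.58 − 0.56·18.62 = 6.052, which is > 0.54
This sign pattern matches South.

South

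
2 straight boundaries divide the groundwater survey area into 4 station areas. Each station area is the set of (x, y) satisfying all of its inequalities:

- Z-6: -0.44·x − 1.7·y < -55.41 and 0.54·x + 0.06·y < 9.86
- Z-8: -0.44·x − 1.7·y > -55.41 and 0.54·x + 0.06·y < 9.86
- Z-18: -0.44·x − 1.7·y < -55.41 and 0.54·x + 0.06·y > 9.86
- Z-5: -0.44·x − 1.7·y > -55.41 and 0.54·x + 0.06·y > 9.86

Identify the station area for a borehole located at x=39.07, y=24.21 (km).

-0.44·39.07 − 1.7·24.21 = -58.348, which is < -55.41
0.54·39.07 + 0.06·24.21 = 22.550, which is > 9.86
This sign pattern matches Z-18.

Z-18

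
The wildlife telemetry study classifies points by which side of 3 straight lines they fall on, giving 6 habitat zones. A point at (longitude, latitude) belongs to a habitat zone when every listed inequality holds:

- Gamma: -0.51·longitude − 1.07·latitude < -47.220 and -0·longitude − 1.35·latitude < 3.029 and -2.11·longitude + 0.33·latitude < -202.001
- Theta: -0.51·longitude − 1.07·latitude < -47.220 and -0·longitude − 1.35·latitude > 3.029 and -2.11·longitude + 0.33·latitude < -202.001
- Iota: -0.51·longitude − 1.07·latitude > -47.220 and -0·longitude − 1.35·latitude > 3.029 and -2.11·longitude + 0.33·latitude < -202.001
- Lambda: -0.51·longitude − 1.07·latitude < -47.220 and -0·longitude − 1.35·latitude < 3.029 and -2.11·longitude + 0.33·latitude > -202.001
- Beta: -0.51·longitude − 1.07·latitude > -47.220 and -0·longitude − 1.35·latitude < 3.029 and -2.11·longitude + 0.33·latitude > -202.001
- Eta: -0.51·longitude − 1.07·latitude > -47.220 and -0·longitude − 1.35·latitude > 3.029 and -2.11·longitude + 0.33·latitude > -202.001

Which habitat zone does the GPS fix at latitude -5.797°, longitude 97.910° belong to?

-0.51·97.910 − 1.07·-5.797 = -43.731, which is > -47.220
-0·97.910 − 1.35·-5.797 = 7.826, which is > 3.029
-2.11·97.910 + 0.33·-5.797 = -208.503, which is < -202.001
This sign pattern matches Iota.

Iota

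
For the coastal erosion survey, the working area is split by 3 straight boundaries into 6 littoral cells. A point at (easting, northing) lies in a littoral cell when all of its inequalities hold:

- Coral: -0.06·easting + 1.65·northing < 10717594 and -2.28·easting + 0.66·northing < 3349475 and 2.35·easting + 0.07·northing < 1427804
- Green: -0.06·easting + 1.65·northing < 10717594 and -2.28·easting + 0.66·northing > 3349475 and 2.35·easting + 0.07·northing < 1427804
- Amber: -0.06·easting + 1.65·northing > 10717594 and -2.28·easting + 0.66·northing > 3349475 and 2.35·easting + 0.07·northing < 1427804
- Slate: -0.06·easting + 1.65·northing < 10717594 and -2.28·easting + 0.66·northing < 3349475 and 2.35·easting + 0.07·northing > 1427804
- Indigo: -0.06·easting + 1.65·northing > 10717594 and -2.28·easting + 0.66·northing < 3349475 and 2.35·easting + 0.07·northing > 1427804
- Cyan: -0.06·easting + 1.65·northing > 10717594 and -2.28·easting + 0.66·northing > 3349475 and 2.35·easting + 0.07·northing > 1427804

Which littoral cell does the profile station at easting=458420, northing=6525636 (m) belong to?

Indigo

-0.06·458420 + 1.65·6525636 = 10739794.200, which is > 10717594
-2.28·458420 + 0.66·6525636 = 3261722.160, which is < 3349475
2.35·458420 + 0.07·6525636 = 1534081.520, which is > 1427804
This sign pattern matches Indigo.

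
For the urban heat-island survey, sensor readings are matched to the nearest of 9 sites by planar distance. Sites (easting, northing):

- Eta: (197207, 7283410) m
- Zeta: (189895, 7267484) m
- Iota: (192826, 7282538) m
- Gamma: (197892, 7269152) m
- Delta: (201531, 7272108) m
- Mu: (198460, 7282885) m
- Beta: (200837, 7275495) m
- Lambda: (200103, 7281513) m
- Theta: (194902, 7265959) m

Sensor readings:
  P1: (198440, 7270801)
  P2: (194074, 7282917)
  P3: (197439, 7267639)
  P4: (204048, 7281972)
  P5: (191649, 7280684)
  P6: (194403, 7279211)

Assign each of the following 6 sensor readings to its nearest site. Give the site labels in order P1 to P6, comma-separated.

Gamma, Iota, Gamma, Lambda, Iota, Iota

P1 → Gamma (d²=3019505.00)
P2 → Iota (d²=1701145.00)
P3 → Gamma (d²=2494378.00)
P4 → Lambda (d²=15773706.00)
P5 → Iota (d²=4822645.00)
P6 → Iota (d²=13555858.00)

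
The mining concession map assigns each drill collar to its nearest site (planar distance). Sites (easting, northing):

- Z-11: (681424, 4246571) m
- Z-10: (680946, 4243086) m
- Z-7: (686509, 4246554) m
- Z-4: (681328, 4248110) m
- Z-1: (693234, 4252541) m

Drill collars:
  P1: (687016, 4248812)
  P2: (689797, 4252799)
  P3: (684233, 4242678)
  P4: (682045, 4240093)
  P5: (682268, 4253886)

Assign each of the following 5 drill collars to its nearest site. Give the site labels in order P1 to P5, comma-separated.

P1 → Z-7 (d²=5355613.00)
P2 → Z-1 (d²=11879533.00)
P3 → Z-10 (d²=10970833.00)
P4 → Z-10 (d²=10165850.00)
P5 → Z-4 (d²=34245776.00)

Z-7, Z-1, Z-10, Z-10, Z-4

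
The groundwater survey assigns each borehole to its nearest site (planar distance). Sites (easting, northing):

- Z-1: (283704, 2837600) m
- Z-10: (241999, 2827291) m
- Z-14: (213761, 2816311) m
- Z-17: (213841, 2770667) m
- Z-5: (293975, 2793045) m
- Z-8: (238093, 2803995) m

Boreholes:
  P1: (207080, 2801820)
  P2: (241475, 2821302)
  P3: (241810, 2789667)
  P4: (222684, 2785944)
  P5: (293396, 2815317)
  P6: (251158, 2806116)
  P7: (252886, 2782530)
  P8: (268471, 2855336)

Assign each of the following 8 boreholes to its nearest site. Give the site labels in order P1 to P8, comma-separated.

P1 → Z-14 (d²=254624842.00)
P2 → Z-10 (d²=36142697.00)
P3 → Z-8 (d²=219107673.00)
P4 → Z-17 (d²=311585378.00)
P5 → Z-5 (d²=496377225.00)
P6 → Z-8 (d²=175192866.00)
P7 → Z-8 (d²=679579074.00)
P8 → Z-1 (d²=546609985.00)

Z-14, Z-10, Z-8, Z-17, Z-5, Z-8, Z-8, Z-1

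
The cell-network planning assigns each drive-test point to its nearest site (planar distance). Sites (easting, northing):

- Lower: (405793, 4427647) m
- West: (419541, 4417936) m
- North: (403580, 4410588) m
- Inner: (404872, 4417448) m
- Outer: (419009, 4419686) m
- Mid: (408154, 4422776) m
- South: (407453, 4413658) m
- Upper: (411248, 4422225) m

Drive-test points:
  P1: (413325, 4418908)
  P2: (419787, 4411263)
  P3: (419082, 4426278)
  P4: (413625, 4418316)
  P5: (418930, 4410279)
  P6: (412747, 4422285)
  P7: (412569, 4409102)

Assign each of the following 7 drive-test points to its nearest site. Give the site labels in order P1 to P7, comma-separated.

P1 → Upper (d²=15316418.00)
P2 → West (d²=44589445.00)
P3 → Outer (d²=43459793.00)
P4 → Upper (d²=20930410.00)
P5 → West (d²=59002970.00)
P6 → Upper (d²=2250601.00)
P7 → South (d²=46930592.00)

Upper, West, Outer, Upper, West, Upper, South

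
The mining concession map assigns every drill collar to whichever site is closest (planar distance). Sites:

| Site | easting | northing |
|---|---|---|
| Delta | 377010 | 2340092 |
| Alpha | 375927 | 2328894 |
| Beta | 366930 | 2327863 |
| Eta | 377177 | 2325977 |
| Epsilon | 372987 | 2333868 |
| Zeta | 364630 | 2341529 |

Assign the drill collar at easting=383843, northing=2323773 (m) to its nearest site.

Eta

Squared distances to each site:
Delta: 312999650.000; Alpha: 88887697.000; Beta: 302777669.000; Eta: 49293172.000; Epsilon: 219761761.000; Zeta: 684414905.000.
Minimum at Eta.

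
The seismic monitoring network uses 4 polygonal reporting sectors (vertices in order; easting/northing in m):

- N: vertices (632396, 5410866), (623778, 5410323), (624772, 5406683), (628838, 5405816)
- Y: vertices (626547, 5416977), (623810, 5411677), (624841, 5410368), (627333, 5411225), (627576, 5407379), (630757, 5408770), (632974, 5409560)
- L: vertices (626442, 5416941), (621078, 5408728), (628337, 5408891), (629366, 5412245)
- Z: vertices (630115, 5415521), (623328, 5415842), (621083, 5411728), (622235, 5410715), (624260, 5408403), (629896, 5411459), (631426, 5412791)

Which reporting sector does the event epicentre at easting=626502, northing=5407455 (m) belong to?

Cast a ray rightward from (626502, 5407455). For each polygon, the edges (by vertex number in listed order) whose endpoints lie on opposite sides of northing = 5407455, where each meets that height, and whether that is right or left of the point:
N: 2–3 at easting≈624561.2 (left), 4–1 at easting≈629992.8 (right) → 1 crossing.
Y: 4–5 at easting≈627571.2 (right), 5–6 at easting≈627749.8 (right) → 2 crossings.
L: no edge straddles that height → 0 crossings.
Z: no edge straddles that height → 0 crossings.
Only N has an odd count, so the point is inside N.

N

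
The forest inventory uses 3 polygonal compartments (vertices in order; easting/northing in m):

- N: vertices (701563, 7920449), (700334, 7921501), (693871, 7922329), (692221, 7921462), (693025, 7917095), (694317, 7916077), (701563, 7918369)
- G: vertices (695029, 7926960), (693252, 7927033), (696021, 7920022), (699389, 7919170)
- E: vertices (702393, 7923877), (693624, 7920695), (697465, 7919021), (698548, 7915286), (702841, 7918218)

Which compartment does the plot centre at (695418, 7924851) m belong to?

Cast a ray rightward from (695418, 7924851). For each polygon, the edges (by vertex number in listed order) whose endpoints lie on opposite sides of northing = 7924851, where each meets that height, and whether that is right or left of the point:
N: no edge straddles that height → 0 crossings.
G: 2–3 at easting≈694113.8 (left), 4–1 at easting≈696209.4 (right) → 1 crossing.
E: no edge straddles that height → 0 crossings.
Only G has an odd count, so the point is inside G.

G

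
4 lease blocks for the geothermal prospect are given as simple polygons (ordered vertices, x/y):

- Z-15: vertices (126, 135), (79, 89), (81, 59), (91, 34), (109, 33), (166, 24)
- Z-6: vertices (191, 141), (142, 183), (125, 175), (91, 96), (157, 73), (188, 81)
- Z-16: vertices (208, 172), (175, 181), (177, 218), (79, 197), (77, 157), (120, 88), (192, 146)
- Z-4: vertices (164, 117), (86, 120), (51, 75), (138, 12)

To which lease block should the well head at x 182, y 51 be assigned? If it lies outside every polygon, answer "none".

none

Cast a ray rightward from (182, 51). For each polygon, the edges (by vertex number in listed order) whose endpoints lie on opposite sides of y = 51, where each meets that height, and whether that is right or left of the point:
Z-15: 3–4 at x≈84.2 (left), 6–1 at x≈156.3 (left) → 0 crossings.
Z-6: no edge straddles that height → 0 crossings.
Z-16: no edge straddles that height → 0 crossings.
Z-4: 3–4 at x≈84.1 (left), 4–1 at x≈147.7 (left) → 0 crossings.
All counts are even, so the point lies outside every listed polygon.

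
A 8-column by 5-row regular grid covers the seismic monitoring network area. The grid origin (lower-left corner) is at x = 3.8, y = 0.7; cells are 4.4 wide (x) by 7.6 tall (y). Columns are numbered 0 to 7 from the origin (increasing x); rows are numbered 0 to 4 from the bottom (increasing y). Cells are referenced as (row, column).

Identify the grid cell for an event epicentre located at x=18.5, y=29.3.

(3, 3)

Column index: ⌊(18.5 − 3.8) / 4.4⌋ = ⌊3.341⌋ = 3
Row offset from origin: ⌊(29.3 − 0.7) / 7.6⌋ = ⌊3.763⌋ = 3 → row 3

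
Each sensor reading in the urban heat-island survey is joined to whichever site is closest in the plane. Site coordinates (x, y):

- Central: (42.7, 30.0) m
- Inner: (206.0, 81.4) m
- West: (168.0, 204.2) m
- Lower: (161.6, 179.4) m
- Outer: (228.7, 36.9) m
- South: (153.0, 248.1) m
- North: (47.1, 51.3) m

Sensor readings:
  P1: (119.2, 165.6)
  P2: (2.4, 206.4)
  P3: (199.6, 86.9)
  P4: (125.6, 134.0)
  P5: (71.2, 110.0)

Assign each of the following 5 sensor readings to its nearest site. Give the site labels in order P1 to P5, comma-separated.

P1 → Lower (d²=1988.20)
P2 → South (d²=24419.25)
P3 → Inner (d²=71.21)
P4 → Lower (d²=3357.16)
P5 → North (d²=4026.50)

Lower, South, Inner, Lower, North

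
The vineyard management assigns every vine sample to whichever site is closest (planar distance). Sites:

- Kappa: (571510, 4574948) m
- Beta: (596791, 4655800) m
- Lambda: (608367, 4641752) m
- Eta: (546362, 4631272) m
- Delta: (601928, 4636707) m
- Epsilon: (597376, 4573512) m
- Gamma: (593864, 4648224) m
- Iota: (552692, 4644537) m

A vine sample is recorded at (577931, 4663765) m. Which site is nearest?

Squared distances to each site:
Kappa: 7929688730.000; Beta: 419140825.000; Lambda: 1410922265.000; Eta: 2052396810.000; Delta: 1307991373.000; Epsilon: 8523712034.000; Gamma: 495383170.000; Iota: 1006723105.000.
Minimum at Beta.

Beta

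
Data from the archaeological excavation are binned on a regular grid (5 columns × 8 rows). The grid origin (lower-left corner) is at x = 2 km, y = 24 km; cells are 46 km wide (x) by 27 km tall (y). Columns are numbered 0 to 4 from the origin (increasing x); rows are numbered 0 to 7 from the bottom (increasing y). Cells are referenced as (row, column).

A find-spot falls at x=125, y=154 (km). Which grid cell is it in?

(4, 2)

Column index: ⌊(125 − 2) / 46⌋ = ⌊2.674⌋ = 2
Row offset from origin: ⌊(154 − 24) / 27⌋ = ⌊4.815⌋ = 4 → row 4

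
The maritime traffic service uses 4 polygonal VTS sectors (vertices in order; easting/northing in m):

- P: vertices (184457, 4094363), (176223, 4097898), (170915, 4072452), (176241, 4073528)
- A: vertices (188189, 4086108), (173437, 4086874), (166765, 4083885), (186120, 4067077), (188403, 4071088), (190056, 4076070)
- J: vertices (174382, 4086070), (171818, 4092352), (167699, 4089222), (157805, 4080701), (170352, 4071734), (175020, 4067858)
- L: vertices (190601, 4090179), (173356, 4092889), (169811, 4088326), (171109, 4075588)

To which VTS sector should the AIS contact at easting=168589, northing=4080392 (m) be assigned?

Cast a ray rightward from (168589, 4080392). For each polygon, the edges (by vertex number in listed order) whose endpoints lie on opposite sides of northing = 4080392, where each meets that height, and whether that is right or left of the point:
P: 2–3 at easting≈172571.3 (right), 4–1 at easting≈178947.7 (right) → 2 crossings.
A: 3–4 at easting≈170787.3 (right), 6–1 at easting≈189252.1 (right) → 2 crossings.
J: 4–5 at easting≈158237.4 (left), 6–1 at easting≈174580.9 (right) → 1 crossing.
L: 3–4 at easting≈170619.5 (right), 4–1 at easting≈177526.6 (right) → 2 crossings.
Only J has an odd count, so the point is inside J.

J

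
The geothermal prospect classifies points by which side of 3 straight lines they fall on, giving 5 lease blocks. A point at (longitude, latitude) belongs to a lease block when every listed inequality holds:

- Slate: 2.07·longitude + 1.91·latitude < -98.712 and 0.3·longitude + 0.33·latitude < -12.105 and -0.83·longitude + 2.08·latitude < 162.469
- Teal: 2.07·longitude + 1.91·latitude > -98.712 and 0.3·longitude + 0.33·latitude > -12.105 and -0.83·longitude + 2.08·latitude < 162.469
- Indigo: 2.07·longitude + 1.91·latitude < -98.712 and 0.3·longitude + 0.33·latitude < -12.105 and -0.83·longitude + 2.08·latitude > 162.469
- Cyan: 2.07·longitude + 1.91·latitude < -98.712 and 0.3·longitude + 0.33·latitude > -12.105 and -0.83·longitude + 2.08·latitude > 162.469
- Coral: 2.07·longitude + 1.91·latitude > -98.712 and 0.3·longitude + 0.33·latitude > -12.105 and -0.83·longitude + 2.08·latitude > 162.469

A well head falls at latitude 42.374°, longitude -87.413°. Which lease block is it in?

Slate

2.07·-87.413 + 1.91·42.374 = -100.011, which is < -98.712
0.3·-87.413 + 0.33·42.374 = -12.240, which is < -12.105
-0.83·-87.413 + 2.08·42.374 = 160.691, which is < 162.469
This sign pattern matches Slate.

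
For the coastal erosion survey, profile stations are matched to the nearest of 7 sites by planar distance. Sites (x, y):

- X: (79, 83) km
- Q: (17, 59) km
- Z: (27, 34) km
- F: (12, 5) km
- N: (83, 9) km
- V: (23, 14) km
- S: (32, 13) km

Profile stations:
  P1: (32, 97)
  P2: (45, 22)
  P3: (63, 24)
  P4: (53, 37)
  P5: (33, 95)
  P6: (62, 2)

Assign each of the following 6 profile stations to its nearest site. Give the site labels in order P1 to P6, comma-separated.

Q, S, N, Z, Q, N

P1 → Q (d²=1669.00)
P2 → S (d²=250.00)
P3 → N (d²=625.00)
P4 → Z (d²=685.00)
P5 → Q (d²=1552.00)
P6 → N (d²=490.00)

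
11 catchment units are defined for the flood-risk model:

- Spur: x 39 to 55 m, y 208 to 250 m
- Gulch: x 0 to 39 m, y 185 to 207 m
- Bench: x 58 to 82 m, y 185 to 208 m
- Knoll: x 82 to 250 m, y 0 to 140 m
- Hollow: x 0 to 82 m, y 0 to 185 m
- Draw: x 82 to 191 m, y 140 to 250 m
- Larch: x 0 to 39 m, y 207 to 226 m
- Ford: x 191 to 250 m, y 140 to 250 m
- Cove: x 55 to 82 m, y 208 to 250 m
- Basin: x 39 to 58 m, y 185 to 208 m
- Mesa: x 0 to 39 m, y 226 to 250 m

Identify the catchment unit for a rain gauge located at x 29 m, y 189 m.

Gulch

The point has x = 29 and y = 189.
Only Gulch satisfies 0 ≤ x ≤ 39 and 185 ≤ y ≤ 207.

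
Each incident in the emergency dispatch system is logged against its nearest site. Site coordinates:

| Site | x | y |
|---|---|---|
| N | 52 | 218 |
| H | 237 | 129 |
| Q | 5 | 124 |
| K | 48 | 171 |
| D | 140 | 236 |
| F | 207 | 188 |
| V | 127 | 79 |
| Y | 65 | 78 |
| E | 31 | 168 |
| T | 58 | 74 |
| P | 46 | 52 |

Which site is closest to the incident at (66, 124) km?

Squared distances to each site:
N: 9032.000; H: 29266.000; Q: 3721.000; K: 2533.000; D: 18020.000; F: 23977.000; V: 5746.000; Y: 2117.000; E: 3161.000; T: 2564.000; P: 5584.000.
Minimum at Y.

Y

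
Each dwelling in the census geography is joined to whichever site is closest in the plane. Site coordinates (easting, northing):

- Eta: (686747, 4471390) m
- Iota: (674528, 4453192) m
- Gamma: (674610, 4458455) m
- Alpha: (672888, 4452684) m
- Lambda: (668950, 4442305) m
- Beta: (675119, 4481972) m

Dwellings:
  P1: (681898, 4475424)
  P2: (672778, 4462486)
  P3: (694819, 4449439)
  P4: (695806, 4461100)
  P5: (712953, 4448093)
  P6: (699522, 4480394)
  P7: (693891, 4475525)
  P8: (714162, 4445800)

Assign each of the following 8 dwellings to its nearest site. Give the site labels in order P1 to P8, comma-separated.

Eta, Gamma, Iota, Eta, Eta, Eta, Eta, Eta

P1 → Eta (d²=39785957.00)
P2 → Gamma (d²=19605185.00)
P3 → Iota (d²=425809690.00)
P4 → Eta (d²=187949581.00)
P5 → Eta (d²=1229504645.00)
P6 → Eta (d²=244272641.00)
P7 → Eta (d²=68134961.00)
P8 → Eta (d²=1406430325.00)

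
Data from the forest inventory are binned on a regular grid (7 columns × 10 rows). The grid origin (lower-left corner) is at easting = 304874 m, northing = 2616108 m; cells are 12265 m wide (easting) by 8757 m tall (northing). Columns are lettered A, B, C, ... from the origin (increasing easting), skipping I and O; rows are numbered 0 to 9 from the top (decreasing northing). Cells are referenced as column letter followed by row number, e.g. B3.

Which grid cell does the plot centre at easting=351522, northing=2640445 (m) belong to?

Column index: ⌊(351522 − 304874) / 12265⌋ = ⌊3.803⌋ = 3 → column D
Row offset from origin: ⌊(2640445 − 2616108) / 8757⌋ = ⌊2.779⌋ = 2 → row 7 (counted from top)

D7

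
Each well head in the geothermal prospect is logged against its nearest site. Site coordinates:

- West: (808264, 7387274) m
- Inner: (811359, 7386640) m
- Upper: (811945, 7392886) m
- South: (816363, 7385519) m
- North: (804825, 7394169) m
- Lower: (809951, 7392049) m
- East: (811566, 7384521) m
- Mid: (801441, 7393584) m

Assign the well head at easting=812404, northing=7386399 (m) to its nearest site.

Inner

Squared distances to each site:
West: 17905225.000; Inner: 1150106.000; Upper: 42291850.000; South: 16448081.000; North: 117814141.000; Lower: 37939709.000; East: 4229128.000; Mid: 171811594.000.
Minimum at Inner.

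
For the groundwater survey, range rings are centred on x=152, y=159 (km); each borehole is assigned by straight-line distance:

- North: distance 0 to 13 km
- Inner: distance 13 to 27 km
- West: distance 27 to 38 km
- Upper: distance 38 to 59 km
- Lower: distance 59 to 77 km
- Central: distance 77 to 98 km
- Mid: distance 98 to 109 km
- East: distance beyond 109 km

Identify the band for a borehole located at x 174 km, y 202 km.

Distance = √((174−152)² + (202−159)²) = √(484.000 + 1849.000) = 48.301 km.
38 ≤ 48.301 < 59 → Upper.

Upper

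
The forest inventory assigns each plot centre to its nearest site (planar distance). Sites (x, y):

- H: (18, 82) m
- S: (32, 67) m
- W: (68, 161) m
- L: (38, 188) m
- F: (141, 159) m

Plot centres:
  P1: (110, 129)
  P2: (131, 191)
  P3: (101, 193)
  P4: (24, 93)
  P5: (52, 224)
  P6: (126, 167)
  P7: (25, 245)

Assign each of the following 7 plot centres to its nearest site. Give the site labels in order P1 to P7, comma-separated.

P1 → F (d²=1861.00)
P2 → F (d²=1124.00)
P3 → W (d²=2113.00)
P4 → H (d²=157.00)
P5 → L (d²=1492.00)
P6 → F (d²=289.00)
P7 → L (d²=3418.00)

F, F, W, H, L, F, L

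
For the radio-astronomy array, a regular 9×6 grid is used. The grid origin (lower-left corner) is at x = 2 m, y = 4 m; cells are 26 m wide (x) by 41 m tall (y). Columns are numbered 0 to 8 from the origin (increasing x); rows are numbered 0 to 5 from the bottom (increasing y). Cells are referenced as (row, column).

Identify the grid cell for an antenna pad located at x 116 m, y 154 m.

(3, 4)

Column index: ⌊(116 − 2) / 26⌋ = ⌊4.385⌋ = 4
Row offset from origin: ⌊(154 − 4) / 41⌋ = ⌊3.659⌋ = 3 → row 3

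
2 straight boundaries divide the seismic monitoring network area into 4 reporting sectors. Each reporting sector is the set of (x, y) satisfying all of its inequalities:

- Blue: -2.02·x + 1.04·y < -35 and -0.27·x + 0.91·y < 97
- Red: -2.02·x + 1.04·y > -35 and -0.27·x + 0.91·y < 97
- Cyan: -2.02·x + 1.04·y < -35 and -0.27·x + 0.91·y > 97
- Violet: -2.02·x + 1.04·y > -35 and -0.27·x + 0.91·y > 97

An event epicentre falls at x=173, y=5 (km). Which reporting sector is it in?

-2.02·173 + 1.04·5 = -344.260, which is < -35
-0.27·173 + 0.91·5 = -42.160, which is < 97
This sign pattern matches Blue.

Blue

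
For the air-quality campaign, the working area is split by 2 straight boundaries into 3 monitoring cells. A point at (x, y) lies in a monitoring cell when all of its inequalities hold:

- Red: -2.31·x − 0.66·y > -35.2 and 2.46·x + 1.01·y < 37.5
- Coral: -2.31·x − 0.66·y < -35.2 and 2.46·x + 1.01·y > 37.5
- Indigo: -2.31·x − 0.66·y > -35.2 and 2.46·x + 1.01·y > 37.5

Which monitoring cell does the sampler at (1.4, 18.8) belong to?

Red

-2.31·1.4 − 0.66·18.8 = -15.642, which is > -35.2
2.46·1.4 + 1.01·18.8 = 22.432, which is < 37.5
This sign pattern matches Red.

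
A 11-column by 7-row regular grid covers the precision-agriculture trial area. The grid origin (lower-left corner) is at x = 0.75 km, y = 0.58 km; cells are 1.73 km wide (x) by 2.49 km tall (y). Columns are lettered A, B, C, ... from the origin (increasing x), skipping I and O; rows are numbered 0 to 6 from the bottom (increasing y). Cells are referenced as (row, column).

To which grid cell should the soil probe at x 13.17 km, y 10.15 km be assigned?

(3, H)

Column index: ⌊(13.17 − 0.75) / 1.73⌋ = ⌊7.179⌋ = 7 → column H
Row offset from origin: ⌊(10.15 − 0.58) / 2.49⌋ = ⌊3.843⌋ = 3 → row 3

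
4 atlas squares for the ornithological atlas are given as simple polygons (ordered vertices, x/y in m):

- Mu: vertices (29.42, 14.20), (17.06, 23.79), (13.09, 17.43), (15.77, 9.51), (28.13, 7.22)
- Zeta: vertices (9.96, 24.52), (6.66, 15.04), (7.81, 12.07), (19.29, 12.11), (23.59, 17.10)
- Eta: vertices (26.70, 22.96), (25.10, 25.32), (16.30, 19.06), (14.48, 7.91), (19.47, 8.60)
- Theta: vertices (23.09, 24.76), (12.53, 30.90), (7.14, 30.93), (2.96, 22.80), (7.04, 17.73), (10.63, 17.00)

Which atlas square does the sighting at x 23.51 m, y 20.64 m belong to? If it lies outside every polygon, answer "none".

Cast a ray rightward from (23.51, 20.64). For each polygon, the edges (by vertex number in listed order) whose endpoints lie on opposite sides of y = 20.64, where each meets that height, and whether that is right or left of the point:
Mu: 1–2 at x≈21.120 (left), 2–3 at x≈15.094 (left) → 0 crossings.
Zeta: 1–2 at x≈8.609 (left), 5–1 at x≈17.087 (left) → 0 crossings.
Eta: 2–3 at x≈18.521 (left), 5–1 at x≈25.532 (right) → 1 crossing.
Theta: 4–5 at x≈4.698 (left), 6–1 at x≈16.475 (left) → 0 crossings.
Only Eta has an odd count, so the point is inside Eta.

Eta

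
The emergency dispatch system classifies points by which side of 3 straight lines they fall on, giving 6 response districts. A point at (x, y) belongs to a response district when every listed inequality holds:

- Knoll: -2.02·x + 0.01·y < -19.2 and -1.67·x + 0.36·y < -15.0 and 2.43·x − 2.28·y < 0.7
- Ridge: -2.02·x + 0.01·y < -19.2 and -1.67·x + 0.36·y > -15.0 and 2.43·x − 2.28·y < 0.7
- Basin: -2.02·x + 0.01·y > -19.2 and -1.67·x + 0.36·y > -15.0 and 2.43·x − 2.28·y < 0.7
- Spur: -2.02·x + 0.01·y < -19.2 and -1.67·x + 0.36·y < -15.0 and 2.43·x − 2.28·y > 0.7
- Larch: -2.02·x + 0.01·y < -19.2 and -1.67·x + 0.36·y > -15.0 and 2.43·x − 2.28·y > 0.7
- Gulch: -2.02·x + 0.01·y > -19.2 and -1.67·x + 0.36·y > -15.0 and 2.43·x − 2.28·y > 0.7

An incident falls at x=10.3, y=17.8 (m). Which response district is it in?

-2.02·10.3 + 0.01·17.8 = -20.628, which is < -19.2
-1.67·10.3 + 0.36·17.8 = -10.793, which is > -15.0
2.43·10.3 − 2.28·17.8 = -15.555, which is < 0.7
This sign pattern matches Ridge.

Ridge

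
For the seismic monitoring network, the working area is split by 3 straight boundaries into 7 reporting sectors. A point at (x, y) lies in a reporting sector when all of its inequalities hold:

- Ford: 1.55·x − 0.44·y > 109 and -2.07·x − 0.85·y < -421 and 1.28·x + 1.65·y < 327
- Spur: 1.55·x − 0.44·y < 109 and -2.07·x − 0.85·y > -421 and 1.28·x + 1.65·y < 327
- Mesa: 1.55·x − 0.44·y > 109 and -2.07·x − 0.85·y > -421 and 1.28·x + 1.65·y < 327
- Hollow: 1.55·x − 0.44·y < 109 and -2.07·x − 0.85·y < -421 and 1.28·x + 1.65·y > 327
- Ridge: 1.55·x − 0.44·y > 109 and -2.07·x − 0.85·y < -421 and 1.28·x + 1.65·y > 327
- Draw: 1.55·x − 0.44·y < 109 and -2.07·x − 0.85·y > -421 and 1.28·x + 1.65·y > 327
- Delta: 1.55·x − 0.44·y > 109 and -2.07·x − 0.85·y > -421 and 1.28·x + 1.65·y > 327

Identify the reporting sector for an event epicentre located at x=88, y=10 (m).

Mesa

1.55·88 − 0.44·10 = 132.000, which is > 109
-2.07·88 − 0.85·10 = -190.660, which is > -421
1.28·88 + 1.65·10 = 129.140, which is < 327
This sign pattern matches Mesa.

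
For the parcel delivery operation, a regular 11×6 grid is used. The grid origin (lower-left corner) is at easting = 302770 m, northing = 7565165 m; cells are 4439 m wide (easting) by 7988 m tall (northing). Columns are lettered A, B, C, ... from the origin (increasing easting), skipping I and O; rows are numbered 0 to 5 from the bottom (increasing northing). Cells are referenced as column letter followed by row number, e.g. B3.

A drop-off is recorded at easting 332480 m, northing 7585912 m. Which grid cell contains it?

Column index: ⌊(332480 − 302770) / 4439⌋ = ⌊6.693⌋ = 6 → column G
Row offset from origin: ⌊(7585912 − 7565165) / 7988⌋ = ⌊2.597⌋ = 2 → row 2

G2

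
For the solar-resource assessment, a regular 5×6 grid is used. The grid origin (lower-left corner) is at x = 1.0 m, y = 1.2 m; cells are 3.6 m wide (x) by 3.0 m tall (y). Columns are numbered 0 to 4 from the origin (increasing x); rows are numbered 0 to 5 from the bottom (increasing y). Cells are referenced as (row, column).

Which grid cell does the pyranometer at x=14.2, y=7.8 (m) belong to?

(2, 3)

Column index: ⌊(14.2 − 1.0) / 3.6⌋ = ⌊3.667⌋ = 3
Row offset from origin: ⌊(7.8 − 1.2) / 3.0⌋ = ⌊2.200⌋ = 2 → row 2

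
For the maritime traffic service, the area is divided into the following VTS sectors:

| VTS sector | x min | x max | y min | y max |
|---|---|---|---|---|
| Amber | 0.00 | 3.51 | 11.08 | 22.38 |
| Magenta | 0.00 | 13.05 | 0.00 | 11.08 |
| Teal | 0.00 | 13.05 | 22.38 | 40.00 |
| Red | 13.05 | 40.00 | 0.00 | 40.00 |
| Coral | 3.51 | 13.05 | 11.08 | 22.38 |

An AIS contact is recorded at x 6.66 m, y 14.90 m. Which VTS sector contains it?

Coral

The point has x = 6.66 and y = 14.90.
Only Coral satisfies 3.51 ≤ x ≤ 13.05 and 11.08 ≤ y ≤ 22.38.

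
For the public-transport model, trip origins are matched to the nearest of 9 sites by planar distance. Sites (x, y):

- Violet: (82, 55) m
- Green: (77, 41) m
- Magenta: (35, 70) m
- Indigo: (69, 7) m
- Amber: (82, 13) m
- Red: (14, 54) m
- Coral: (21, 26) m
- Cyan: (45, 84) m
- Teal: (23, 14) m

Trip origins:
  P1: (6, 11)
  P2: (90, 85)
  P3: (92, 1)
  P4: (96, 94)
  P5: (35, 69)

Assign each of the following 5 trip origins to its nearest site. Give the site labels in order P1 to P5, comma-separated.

P1 → Teal (d²=298.00)
P2 → Violet (d²=964.00)
P3 → Amber (d²=244.00)
P4 → Violet (d²=1717.00)
P5 → Magenta (d²=1.00)

Teal, Violet, Amber, Violet, Magenta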